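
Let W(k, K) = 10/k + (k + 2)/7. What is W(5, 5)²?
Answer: 9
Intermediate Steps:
W(k, K) = 2/7 + 10/k + k/7 (W(k, K) = 10/k + (2 + k)*(⅐) = 10/k + (2/7 + k/7) = 2/7 + 10/k + k/7)
W(5, 5)² = ((⅐)*(70 + 5*(2 + 5))/5)² = ((⅐)*(⅕)*(70 + 5*7))² = ((⅐)*(⅕)*(70 + 35))² = ((⅐)*(⅕)*105)² = 3² = 9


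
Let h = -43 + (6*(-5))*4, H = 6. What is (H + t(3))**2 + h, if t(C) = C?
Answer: -82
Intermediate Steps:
h = -163 (h = -43 - 30*4 = -43 - 120 = -163)
(H + t(3))**2 + h = (6 + 3)**2 - 163 = 9**2 - 163 = 81 - 163 = -82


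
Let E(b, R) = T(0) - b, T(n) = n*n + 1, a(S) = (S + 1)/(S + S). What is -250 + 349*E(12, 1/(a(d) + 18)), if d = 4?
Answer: -4089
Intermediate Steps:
a(S) = (1 + S)/(2*S) (a(S) = (1 + S)/((2*S)) = (1 + S)*(1/(2*S)) = (1 + S)/(2*S))
T(n) = 1 + n² (T(n) = n² + 1 = 1 + n²)
E(b, R) = 1 - b (E(b, R) = (1 + 0²) - b = (1 + 0) - b = 1 - b)
-250 + 349*E(12, 1/(a(d) + 18)) = -250 + 349*(1 - 1*12) = -250 + 349*(1 - 12) = -250 + 349*(-11) = -250 - 3839 = -4089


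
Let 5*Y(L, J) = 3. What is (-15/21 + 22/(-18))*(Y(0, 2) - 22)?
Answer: 13054/315 ≈ 41.441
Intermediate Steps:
Y(L, J) = 3/5 (Y(L, J) = (1/5)*3 = 3/5)
(-15/21 + 22/(-18))*(Y(0, 2) - 22) = (-15/21 + 22/(-18))*(3/5 - 22) = (-15*1/21 + 22*(-1/18))*(-107/5) = (-5/7 - 11/9)*(-107/5) = -122/63*(-107/5) = 13054/315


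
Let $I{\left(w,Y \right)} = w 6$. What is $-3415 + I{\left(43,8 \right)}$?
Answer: $-3157$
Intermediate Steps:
$I{\left(w,Y \right)} = 6 w$
$-3415 + I{\left(43,8 \right)} = -3415 + 6 \cdot 43 = -3415 + 258 = -3157$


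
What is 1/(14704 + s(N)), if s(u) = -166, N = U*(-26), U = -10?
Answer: 1/14538 ≈ 6.8785e-5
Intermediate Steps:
N = 260 (N = -10*(-26) = 260)
1/(14704 + s(N)) = 1/(14704 - 166) = 1/14538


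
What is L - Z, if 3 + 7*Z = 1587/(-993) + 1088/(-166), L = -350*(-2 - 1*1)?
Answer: 28890420/27473 ≈ 1051.6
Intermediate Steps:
L = 1050 (L = -350*(-2 - 1) = -350*(-3) = 1050)
Z = -43770/27473 (Z = -3/7 + (1587/(-993) + 1088/(-166))/7 = -3/7 + (1587*(-1/993) + 1088*(-1/166))/7 = -3/7 + (-529/331 - 544/83)/7 = -3/7 + (⅐)*(-223971/27473) = -3/7 - 223971/192311 = -43770/27473 ≈ -1.5932)
L - Z = 1050 - 1*(-43770/27473) = 1050 + 43770/27473 = 28890420/27473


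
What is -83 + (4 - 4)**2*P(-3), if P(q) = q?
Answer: -83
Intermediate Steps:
-83 + (4 - 4)**2*P(-3) = -83 + (4 - 4)**2*(-3) = -83 + 0**2*(-3) = -83 + 0*(-3) = -83 + 0 = -83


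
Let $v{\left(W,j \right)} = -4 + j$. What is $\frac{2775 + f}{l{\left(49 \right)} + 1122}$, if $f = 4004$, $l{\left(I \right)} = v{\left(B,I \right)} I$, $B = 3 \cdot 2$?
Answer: $\frac{6779}{3327} \approx 2.0376$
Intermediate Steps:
$B = 6$
$l{\left(I \right)} = I \left(-4 + I\right)$ ($l{\left(I \right)} = \left(-4 + I\right) I = I \left(-4 + I\right)$)
$\frac{2775 + f}{l{\left(49 \right)} + 1122} = \frac{2775 + 4004}{49 \left(-4 + 49\right) + 1122} = \frac{6779}{49 \cdot 45 + 1122} = \frac{6779}{2205 + 1122} = \frac{6779}{3327}$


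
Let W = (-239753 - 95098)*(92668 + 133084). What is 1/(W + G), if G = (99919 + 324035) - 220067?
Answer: -1/75593079065 ≈ -1.3229e-11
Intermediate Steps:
G = 203887 (G = 423954 - 220067 = 203887)
W = -75593282952 (W = -334851*225752 = -75593282952)
1/(W + G) = 1/(-75593282952 + 203887) = 1/(-75593079065) = -1/75593079065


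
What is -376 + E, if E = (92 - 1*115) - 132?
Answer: -531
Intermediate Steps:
E = -155 (E = (92 - 115) - 132 = -23 - 132 = -155)
-376 + E = -376 - 155 = -531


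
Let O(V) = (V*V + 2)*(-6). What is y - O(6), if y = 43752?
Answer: 43980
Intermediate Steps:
O(V) = -12 - 6*V**2 (O(V) = (V**2 + 2)*(-6) = (2 + V**2)*(-6) = -12 - 6*V**2)
y - O(6) = 43752 - (-12 - 6*6**2) = 43752 - (-12 - 6*36) = 43752 - (-12 - 216) = 43752 - 1*(-228) = 43752 + 228 = 43980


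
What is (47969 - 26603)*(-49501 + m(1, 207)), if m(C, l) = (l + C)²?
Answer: -133259742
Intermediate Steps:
m(C, l) = (C + l)²
(47969 - 26603)*(-49501 + m(1, 207)) = (47969 - 26603)*(-49501 + (1 + 207)²) = 21366*(-49501 + 208²) = 21366*(-49501 + 43264) = 21366*(-6237) = -133259742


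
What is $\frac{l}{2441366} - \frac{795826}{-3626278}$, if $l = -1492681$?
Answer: $- \frac{1734986866501}{4426535907874} \approx -0.39195$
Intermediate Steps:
$\frac{l}{2441366} - \frac{795826}{-3626278} = - \frac{1492681}{2441366} - \frac{795826}{-3626278} = \left(-1492681\right) \frac{1}{2441366} - - \frac{397913}{1813139} = - \frac{1492681}{2441366} + \frac{397913}{1813139} = - \frac{1734986866501}{4426535907874}$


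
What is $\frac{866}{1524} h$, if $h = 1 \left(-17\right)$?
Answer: $- \frac{7361}{762} \approx -9.6601$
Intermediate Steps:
$h = -17$
$\frac{866}{1524} h = \frac{866}{1524} \left(-17\right) = 866 \cdot \frac{1}{1524} \left(-17\right) = \frac{433}{762} \left(-17\right) = - \frac{7361}{762}$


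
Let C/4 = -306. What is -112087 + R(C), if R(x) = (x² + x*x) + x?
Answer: 2883041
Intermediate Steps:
C = -1224 (C = 4*(-306) = -1224)
R(x) = x + 2*x² (R(x) = (x² + x²) + x = 2*x² + x = x + 2*x²)
-112087 + R(C) = -112087 - 1224*(1 + 2*(-1224)) = -112087 - 1224*(1 - 2448) = -112087 - 1224*(-2447) = -112087 + 2995128 = 2883041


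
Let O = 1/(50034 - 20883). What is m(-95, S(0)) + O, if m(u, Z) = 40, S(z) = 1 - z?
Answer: 1166041/29151 ≈ 40.000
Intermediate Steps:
O = 1/29151 ≈ 3.4304e-5
m(-95, S(0)) + O = 40 + 1/29151 = 1166041/29151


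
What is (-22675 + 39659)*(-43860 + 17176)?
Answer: -453201056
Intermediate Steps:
(-22675 + 39659)*(-43860 + 17176) = 16984*(-26684) = -453201056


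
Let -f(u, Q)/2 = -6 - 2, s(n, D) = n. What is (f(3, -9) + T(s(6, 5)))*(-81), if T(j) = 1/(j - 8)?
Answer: -2511/2 ≈ -1255.5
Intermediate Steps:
f(u, Q) = 16 (f(u, Q) = -2*(-6 - 2) = -2*(-8) = 16)
T(j) = 1/(-8 + j)
(f(3, -9) + T(s(6, 5)))*(-81) = (16 + 1/(-8 + 6))*(-81) = (16 + 1/(-2))*(-81) = (16 - ½)*(-81) = (31/2)*(-81) = -2511/2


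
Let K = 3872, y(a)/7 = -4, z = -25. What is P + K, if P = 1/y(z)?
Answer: 108415/28 ≈ 3872.0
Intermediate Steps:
y(a) = -28 (y(a) = 7*(-4) = -28)
P = -1/28 (P = 1/(-28) = -1/28 ≈ -0.035714)
P + K = -1/28 + 3872 = 108415/28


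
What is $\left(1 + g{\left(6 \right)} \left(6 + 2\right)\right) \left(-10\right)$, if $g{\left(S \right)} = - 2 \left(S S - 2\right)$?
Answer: $5430$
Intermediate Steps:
$g{\left(S \right)} = 4 - 2 S^{2}$ ($g{\left(S \right)} = - 2 \left(S^{2} - 2\right) = - 2 \left(-2 + S^{2}\right) = 4 - 2 S^{2}$)
$\left(1 + g{\left(6 \right)} \left(6 + 2\right)\right) \left(-10\right) = \left(1 + \left(4 - 2 \cdot 6^{2}\right) \left(6 + 2\right)\right) \left(-10\right) = \left(1 + \left(4 - 72\right) 8\right) \left(-10\right) = \left(1 - 544\right) \left(-10\right) = \left(-543\right) \left(-10\right) = 5430$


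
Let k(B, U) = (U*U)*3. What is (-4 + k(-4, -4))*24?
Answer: 1056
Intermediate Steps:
k(B, U) = 3*U² (k(B, U) = U²*3 = 3*U²)
(-4 + k(-4, -4))*24 = (-4 + 3*(-4)²)*24 = (-4 + 3*16)*24 = (-4 + 48)*24 = 44*24 = 1056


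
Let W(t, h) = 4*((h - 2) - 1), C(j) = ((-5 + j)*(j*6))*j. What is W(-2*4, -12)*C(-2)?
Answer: 10080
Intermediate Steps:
C(j) = 6*j**2*(-5 + j) (C(j) = ((-5 + j)*(6*j))*j = (6*j*(-5 + j))*j = 6*j**2*(-5 + j))
W(t, h) = -12 + 4*h (W(t, h) = 4*((-2 + h) - 1) = 4*(-3 + h) = -12 + 4*h)
W(-2*4, -12)*C(-2) = (-12 + 4*(-12))*(6*(-2)**2*(-5 - 2)) = (-12 - 48)*(6*4*(-7)) = -60*(-168) = 10080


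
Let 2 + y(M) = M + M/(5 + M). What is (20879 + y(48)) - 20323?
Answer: 31954/53 ≈ 602.91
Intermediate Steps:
y(M) = -2 + M + M/(5 + M) (y(M) = -2 + (M + M/(5 + M)) = -2 + M + M/(5 + M))
(20879 + y(48)) - 20323 = (20879 + (-10 + 48**2 + 4*48)/(5 + 48)) - 20323 = (20879 + (-10 + 2304 + 192)/53) - 20323 = (20879 + (1/53)*2486) - 20323 = (20879 + 2486/53) - 20323 = 1109073/53 - 20323 = 31954/53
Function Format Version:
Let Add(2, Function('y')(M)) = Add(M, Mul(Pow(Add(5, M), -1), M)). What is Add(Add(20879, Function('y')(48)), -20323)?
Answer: Rational(31954, 53) ≈ 602.91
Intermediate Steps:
Function('y')(M) = Add(-2, M, Mul(M, Pow(Add(5, M), -1))) (Function('y')(M) = Add(-2, Add(M, Mul(Pow(Add(5, M), -1), M))) = Add(-2, Add(M, Mul(M, Pow(Add(5, M), -1)))) = Add(-2, M, Mul(M, Pow(Add(5, M), -1))))
Add(Add(20879, Function('y')(48)), -20323) = Add(Add(20879, Mul(Pow(Add(5, 48), -1), Add(-10, Pow(48, 2), Mul(4, 48)))), -20323) = Add(Add(20879, Mul(Pow(53, -1), Add(-10, 2304, 192))), -20323) = Add(Add(20879, Mul(Rational(1, 53), 2486)), -20323) = Add(Add(20879, Rational(2486, 53)), -20323) = Add(Rational(1109073, 53), -20323) = Rational(31954, 53)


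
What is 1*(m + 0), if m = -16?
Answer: -16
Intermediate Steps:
1*(m + 0) = 1*(-16 + 0) = 1*(-16) = -16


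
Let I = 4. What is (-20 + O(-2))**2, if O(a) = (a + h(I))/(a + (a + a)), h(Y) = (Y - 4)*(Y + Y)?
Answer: 3481/9 ≈ 386.78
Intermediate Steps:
h(Y) = 2*Y*(-4 + Y) (h(Y) = (-4 + Y)*(2*Y) = 2*Y*(-4 + Y))
O(a) = 1/3 (O(a) = (a + 2*4*(-4 + 4))/(a + (a + a)) = (a + 2*4*0)/(a + 2*a) = (a + 0)/((3*a)) = a*(1/(3*a)) = 1/3)
(-20 + O(-2))**2 = (-20 + 1/3)**2 = (-59/3)**2 = 3481/9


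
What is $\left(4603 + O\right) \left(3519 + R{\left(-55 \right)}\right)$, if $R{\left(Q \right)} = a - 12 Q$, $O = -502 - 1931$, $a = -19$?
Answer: $9027200$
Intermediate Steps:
$O = -2433$
$R{\left(Q \right)} = -19 - 12 Q$
$\left(4603 + O\right) \left(3519 + R{\left(-55 \right)}\right) = \left(4603 - 2433\right) \left(3519 - -641\right) = 2170 \left(3519 + \left(-19 + 660\right)\right) = 2170 \left(3519 + 641\right) = 2170 \cdot 4160 = 9027200$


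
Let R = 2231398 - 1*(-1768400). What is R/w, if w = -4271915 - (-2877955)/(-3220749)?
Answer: -6441172704351/6879384421145 ≈ -0.93630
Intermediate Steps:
R = 3999798 (R = 2231398 + 1768400 = 3999798)
w = -13758768842290/3220749 (w = -4271915 - (-2877955)*(-1)/3220749 = -4271915 - 1*2877955/3220749 = -4271915 - 2877955/3220749 = -13758768842290/3220749 ≈ -4.2719e+6)
R/w = 3999798/(-13758768842290/3220749) = 3999798*(-3220749/13758768842290) = -6441172704351/6879384421145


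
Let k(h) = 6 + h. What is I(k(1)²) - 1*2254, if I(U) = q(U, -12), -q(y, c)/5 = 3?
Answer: -2269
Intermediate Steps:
q(y, c) = -15 (q(y, c) = -5*3 = -15)
I(U) = -15
I(k(1)²) - 1*2254 = -15 - 1*2254 = -15 - 2254 = -2269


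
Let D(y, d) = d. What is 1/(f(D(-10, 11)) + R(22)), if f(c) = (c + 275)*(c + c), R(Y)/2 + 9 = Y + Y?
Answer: 1/6362 ≈ 0.00015718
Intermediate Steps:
R(Y) = -18 + 4*Y (R(Y) = -18 + 2*(Y + Y) = -18 + 2*(2*Y) = -18 + 4*Y)
f(c) = 2*c*(275 + c) (f(c) = (275 + c)*(2*c) = 2*c*(275 + c))
1/(f(D(-10, 11)) + R(22)) = 1/(2*11*(275 + 11) + (-18 + 4*22)) = 1/(2*11*286 + (-18 + 88)) = 1/(6292 + 70) = 1/6362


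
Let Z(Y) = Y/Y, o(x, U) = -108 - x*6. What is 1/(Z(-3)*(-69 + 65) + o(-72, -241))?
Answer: 1/320 ≈ 0.0031250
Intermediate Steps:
o(x, U) = -108 - 6*x
Z(Y) = 1
1/(Z(-3)*(-69 + 65) + o(-72, -241)) = 1/(1*(-69 + 65) + (-108 - 6*(-72))) = 1/(1*(-4) + (-108 + 432)) = 1/(-4 + 324) = 1/320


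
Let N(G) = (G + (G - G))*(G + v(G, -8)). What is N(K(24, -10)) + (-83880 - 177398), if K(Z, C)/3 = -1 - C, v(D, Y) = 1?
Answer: -260522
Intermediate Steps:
K(Z, C) = -3 - 3*C (K(Z, C) = 3*(-1 - C) = -3 - 3*C)
N(G) = G*(1 + G) (N(G) = (G + (G - G))*(G + 1) = (G + 0)*(1 + G) = G*(1 + G))
N(K(24, -10)) + (-83880 - 177398) = (-3 - 3*(-10))*(1 + (-3 - 3*(-10))) + (-83880 - 177398) = (-3 + 30)*(1 + (-3 + 30)) - 261278 = 27*(1 + 27) - 261278 = 27*28 - 261278 = 756 - 261278 = -260522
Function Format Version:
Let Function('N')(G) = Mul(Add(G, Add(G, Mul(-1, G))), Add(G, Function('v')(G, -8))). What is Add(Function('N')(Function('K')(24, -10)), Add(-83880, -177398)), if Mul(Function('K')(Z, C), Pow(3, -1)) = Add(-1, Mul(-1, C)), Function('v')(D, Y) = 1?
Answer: -260522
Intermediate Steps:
Function('K')(Z, C) = Add(-3, Mul(-3, C)) (Function('K')(Z, C) = Mul(3, Add(-1, Mul(-1, C))) = Add(-3, Mul(-3, C)))
Function('N')(G) = Mul(G, Add(1, G)) (Function('N')(G) = Mul(Add(G, Add(G, Mul(-1, G))), Add(G, 1)) = Mul(Add(G, 0), Add(1, G)) = Mul(G, Add(1, G)))
Add(Function('N')(Function('K')(24, -10)), Add(-83880, -177398)) = Add(Mul(Add(-3, Mul(-3, -10)), Add(1, Add(-3, Mul(-3, -10)))), Add(-83880, -177398)) = Add(Mul(Add(-3, 30), Add(1, Add(-3, 30))), -261278) = Add(Mul(27, Add(1, 27)), -261278) = Add(Mul(27, 28), -261278) = Add(756, -261278) = -260522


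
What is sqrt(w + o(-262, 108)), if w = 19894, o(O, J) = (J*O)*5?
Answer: I*sqrt(121586) ≈ 348.69*I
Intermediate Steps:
o(O, J) = 5*J*O
sqrt(w + o(-262, 108)) = sqrt(19894 + 5*108*(-262)) = sqrt(19894 - 141480) = sqrt(-121586) = I*sqrt(121586)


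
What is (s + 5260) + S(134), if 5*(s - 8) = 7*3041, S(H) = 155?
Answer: 48402/5 ≈ 9680.4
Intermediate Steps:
s = 21327/5 (s = 8 + (7*3041)/5 = 8 + (⅕)*21287 = 8 + 21287/5 = 21327/5 ≈ 4265.4)
(s + 5260) + S(134) = (21327/5 + 5260) + 155 = 47627/5 + 155 = 48402/5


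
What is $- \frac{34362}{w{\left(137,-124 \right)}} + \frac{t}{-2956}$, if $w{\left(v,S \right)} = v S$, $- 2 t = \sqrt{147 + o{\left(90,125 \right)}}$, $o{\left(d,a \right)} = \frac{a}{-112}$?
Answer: $\frac{17181}{8494} + \frac{\sqrt{114373}}{165536} \approx 2.0248$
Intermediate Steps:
$o{\left(d,a \right)} = - \frac{a}{112}$ ($o{\left(d,a \right)} = a \left(- \frac{1}{112}\right) = - \frac{a}{112}$)
$t = - \frac{\sqrt{114373}}{56}$ ($t = - \frac{\sqrt{147 - \frac{125}{112}}}{2} = - \frac{\sqrt{\frac{16339}{112}}}{2} = - \frac{\frac{1}{28} \sqrt{114373}}{2} = - \frac{\sqrt{114373}}{56} \approx -6.0391$)
$w{\left(v,S \right)} = S v$
$- \frac{34362}{w{\left(137,-124 \right)}} + \frac{t}{-2956} = - \frac{34362}{\left(-124\right) 137} + \frac{\left(- \frac{1}{56}\right) \sqrt{114373}}{-2956} = - \frac{34362}{-16988} + - \frac{\sqrt{114373}}{56} \left(- \frac{1}{2956}\right) = \left(-34362\right) \left(- \frac{1}{16988}\right) + \frac{\sqrt{114373}}{165536} = \frac{17181}{8494} + \frac{\sqrt{114373}}{165536}$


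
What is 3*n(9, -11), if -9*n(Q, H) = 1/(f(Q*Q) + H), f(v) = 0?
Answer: 1/33 ≈ 0.030303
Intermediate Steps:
n(Q, H) = -1/(9*H) (n(Q, H) = -1/(9*(0 + H)) = -1/(9*H))
3*n(9, -11) = 3*(-1/9/(-11)) = 3*(-1/9*(-1/11)) = 3*(1/99) = 1/33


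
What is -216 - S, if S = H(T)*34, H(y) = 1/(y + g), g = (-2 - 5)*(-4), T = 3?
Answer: -6730/31 ≈ -217.10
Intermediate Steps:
g = 28 (g = -7*(-4) = 28)
H(y) = 1/(28 + y) (H(y) = 1/(y + 28) = 1/(28 + y))
S = 34/31 (S = 34/(28 + 3) = 34/31 ≈ 1.0968)
-216 - S = -216 - 1*34/31 = -216 - 34/31 = -6730/31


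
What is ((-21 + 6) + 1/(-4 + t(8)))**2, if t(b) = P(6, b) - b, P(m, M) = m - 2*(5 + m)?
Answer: 177241/784 ≈ 226.07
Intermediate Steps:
P(m, M) = -10 - m (P(m, M) = m + (-10 - 2*m) = -10 - m)
t(b) = -16 - b (t(b) = (-10 - 1*6) - b = (-10 - 6) - b = -16 - b)
((-21 + 6) + 1/(-4 + t(8)))**2 = ((-21 + 6) + 1/(-4 + (-16 - 1*8)))**2 = (-15 + 1/(-4 + (-16 - 8)))**2 = (-15 + 1/(-4 - 24))**2 = (-15 + 1/(-28))**2 = (-15 - 1/28)**2 = (-421/28)**2 = 177241/784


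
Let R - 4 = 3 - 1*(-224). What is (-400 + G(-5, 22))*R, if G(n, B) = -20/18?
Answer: -277970/3 ≈ -92657.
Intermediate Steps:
G(n, B) = -10/9 (G(n, B) = -20*1/18 = -10/9)
R = 231 (R = 4 + (3 - 1*(-224)) = 4 + (3 + 224) = 4 + 227 = 231)
(-400 + G(-5, 22))*R = (-400 - 10/9)*231 = -3610/9*231 = -277970/3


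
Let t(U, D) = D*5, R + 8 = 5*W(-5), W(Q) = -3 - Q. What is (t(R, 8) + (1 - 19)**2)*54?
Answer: 19656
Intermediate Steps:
R = 2 (R = -8 + 5*(-3 - 1*(-5)) = -8 + 5*(-3 + 5) = -8 + 5*2 = -8 + 10 = 2)
t(U, D) = 5*D
(t(R, 8) + (1 - 19)**2)*54 = (5*8 + (1 - 19)**2)*54 = (40 + (-18)**2)*54 = (40 + 324)*54 = 364*54 = 19656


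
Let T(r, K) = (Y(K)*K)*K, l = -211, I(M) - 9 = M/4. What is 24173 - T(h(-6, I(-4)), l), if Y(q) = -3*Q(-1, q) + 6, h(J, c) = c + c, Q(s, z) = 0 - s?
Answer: -109390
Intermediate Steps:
I(M) = 9 + M/4
Q(s, z) = -s
h(J, c) = 2*c
Y(q) = 3 (Y(q) = -(-3)*(-1) + 6 = -3*1 + 6 = -3 + 6 = 3)
T(r, K) = 3*K² (T(r, K) = (3*K)*K = 3*K²)
24173 - T(h(-6, I(-4)), l) = 24173 - 3*(-211)² = 24173 - 3*44521 = 24173 - 1*133563 = 24173 - 133563 = -109390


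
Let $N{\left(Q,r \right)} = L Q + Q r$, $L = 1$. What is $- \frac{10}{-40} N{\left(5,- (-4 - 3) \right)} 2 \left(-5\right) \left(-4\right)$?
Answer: $400$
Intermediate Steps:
$N{\left(Q,r \right)} = Q + Q r$ ($N{\left(Q,r \right)} = 1 Q + Q r = Q + Q r$)
$- \frac{10}{-40} N{\left(5,- (-4 - 3) \right)} 2 \left(-5\right) \left(-4\right) = - \frac{10}{-40} \cdot 5 \left(1 - \left(-4 - 3\right)\right) 2 \left(-5\right) \left(-4\right) = \left(-10\right) \left(- \frac{1}{40}\right) 5 \left(1 - -7\right) \left(\left(-10\right) \left(-4\right)\right) = \frac{5 \left(1 + 7\right)}{4} \cdot 40 = \frac{5 \cdot 8}{4} \cdot 40 = \frac{1}{4} \cdot 40 \cdot 40 = 10 \cdot 40 = 400$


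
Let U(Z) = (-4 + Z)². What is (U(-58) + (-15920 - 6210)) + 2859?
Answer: -15427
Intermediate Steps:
(U(-58) + (-15920 - 6210)) + 2859 = ((-4 - 58)² + (-15920 - 6210)) + 2859 = ((-62)² - 22130) + 2859 = (3844 - 22130) + 2859 = -18286 + 2859 = -15427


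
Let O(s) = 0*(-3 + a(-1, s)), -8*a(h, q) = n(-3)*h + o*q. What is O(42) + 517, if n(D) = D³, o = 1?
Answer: 517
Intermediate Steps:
a(h, q) = -q/8 + 27*h/8 (a(h, q) = -((-3)³*h + 1*q)/8 = -(-27*h + q)/8 = -(q - 27*h)/8 = -q/8 + 27*h/8)
O(s) = 0 (O(s) = 0*(-3 + (-s/8 + (27/8)*(-1))) = 0*(-3 + (-s/8 - 27/8)) = 0*(-3 + (-27/8 - s/8)) = 0*(-51/8 - s/8) = 0)
O(42) + 517 = 0 + 517 = 517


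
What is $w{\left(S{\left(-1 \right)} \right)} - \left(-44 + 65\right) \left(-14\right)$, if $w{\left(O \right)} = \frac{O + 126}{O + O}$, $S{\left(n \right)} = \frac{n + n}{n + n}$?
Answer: $\frac{715}{2} \approx 357.5$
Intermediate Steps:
$S{\left(n \right)} = 1$ ($S{\left(n \right)} = \frac{2 n}{2 n} = 2 n \frac{1}{2 n} = 1$)
$w{\left(O \right)} = \frac{126 + O}{2 O}$
$w{\left(S{\left(-1 \right)} \right)} - \left(-44 + 65\right) \left(-14\right) = \frac{126 + 1}{2 \cdot 1} - \left(-44 + 65\right) \left(-14\right) = \frac{1}{2} \cdot 1 \cdot 127 - 21 \left(-14\right) = \frac{127}{2} - -294 = \frac{127}{2} + 294 = \frac{715}{2}$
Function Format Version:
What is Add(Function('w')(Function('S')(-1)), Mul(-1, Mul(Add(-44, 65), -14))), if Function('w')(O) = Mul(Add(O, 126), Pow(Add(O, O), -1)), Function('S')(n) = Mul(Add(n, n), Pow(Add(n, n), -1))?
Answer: Rational(715, 2) ≈ 357.50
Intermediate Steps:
Function('S')(n) = 1 (Function('S')(n) = Mul(Mul(2, n), Pow(Mul(2, n), -1)) = Mul(Mul(2, n), Mul(Rational(1, 2), Pow(n, -1))) = 1)
Function('w')(O) = Mul(Rational(1, 2), Pow(O, -1), Add(126, O)) (Function('w')(O) = Mul(Add(126, O), Pow(Mul(2, O), -1)) = Mul(Add(126, O), Mul(Rational(1, 2), Pow(O, -1))) = Mul(Rational(1, 2), Pow(O, -1), Add(126, O)))
Add(Function('w')(Function('S')(-1)), Mul(-1, Mul(Add(-44, 65), -14))) = Add(Mul(Rational(1, 2), Pow(1, -1), Add(126, 1)), Mul(-1, Mul(Add(-44, 65), -14))) = Add(Mul(Rational(1, 2), 1, 127), Mul(-1, Mul(21, -14))) = Add(Rational(127, 2), Mul(-1, -294)) = Add(Rational(127, 2), 294) = Rational(715, 2)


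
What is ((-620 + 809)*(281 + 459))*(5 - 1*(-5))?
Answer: 1398600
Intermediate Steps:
((-620 + 809)*(281 + 459))*(5 - 1*(-5)) = (189*740)*(5 + 5) = 139860*10 = 1398600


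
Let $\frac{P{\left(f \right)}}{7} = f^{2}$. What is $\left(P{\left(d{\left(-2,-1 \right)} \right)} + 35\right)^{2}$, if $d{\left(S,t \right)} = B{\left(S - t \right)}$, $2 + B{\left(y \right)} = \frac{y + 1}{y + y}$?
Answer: $3969$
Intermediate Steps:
$B{\left(y \right)} = -2 + \frac{1 + y}{2 y}$ ($B{\left(y \right)} = -2 + \frac{y + 1}{y + y} = -2 + \frac{1 + y}{2 y}$)
$d{\left(S,t \right)} = \frac{1 - 3 S + 3 t}{2 \left(S - t\right)}$ ($d{\left(S,t \right)} = \frac{1 - 3 \left(S - t\right)}{2 \left(S - t\right)} = \frac{1 - \left(- 3 t + 3 S\right)}{2 \left(S - t\right)} = \frac{1 - 3 S + 3 t}{2 \left(S - t\right)}$)
$P{\left(f \right)} = 7 f^{2}$
$\left(P{\left(d{\left(-2,-1 \right)} \right)} + 35\right)^{2} = \left(7 \left(\frac{1 - -6 + 3 \left(-1\right)}{2 \left(-2 - -1\right)}\right)^{2} + 35\right)^{2} = \left(7 \left(\frac{1 + 6 - 3}{2 \left(-2 + 1\right)}\right)^{2} + 35\right)^{2} = \left(7 \left(\frac{1}{2} \frac{1}{-1} \cdot 4\right)^{2} + 35\right)^{2} = \left(7 \left(\frac{1}{2} \left(-1\right) 4\right)^{2} + 35\right)^{2} = \left(7 \left(-2\right)^{2} + 35\right)^{2} = \left(7 \cdot 4 + 35\right)^{2} = \left(28 + 35\right)^{2} = 63^{2} = 3969$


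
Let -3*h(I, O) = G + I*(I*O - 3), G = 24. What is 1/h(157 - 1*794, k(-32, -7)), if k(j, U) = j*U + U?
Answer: -3/88053808 ≈ -3.4070e-8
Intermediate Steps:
k(j, U) = U + U*j (k(j, U) = U*j + U = U + U*j)
h(I, O) = -8 - I*(-3 + I*O)/3 (h(I, O) = -(24 + I*(I*O - 3))/3 = -(24 + I*(-3 + I*O))/3 = -8 - I*(-3 + I*O)/3)
1/h(157 - 1*794, k(-32, -7)) = 1/(-8 + (157 - 1*794) - (-7*(1 - 32))*(157 - 1*794)**2/3) = 1/(-8 + (157 - 794) - (-7*(-31))*(157 - 794)**2/3) = 1/(-8 - 637 - 1/3*217*(-637)**2) = 1/(-8 - 637 - 1/3*217*405769) = 1/(-8 - 637 - 88051873/3) = 1/(-88053808/3) = -3/88053808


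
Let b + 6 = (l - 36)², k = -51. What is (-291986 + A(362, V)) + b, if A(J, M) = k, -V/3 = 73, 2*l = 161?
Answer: -1160251/4 ≈ -2.9006e+5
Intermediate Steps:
l = 161/2 (l = (½)*161 = 161/2 ≈ 80.500)
V = -219 (V = -3*73 = -219)
A(J, M) = -51
b = 7897/4 (b = -6 + (161/2 - 36)² = -6 + (89/2)² = -6 + 7921/4 = 7897/4 ≈ 1974.3)
(-291986 + A(362, V)) + b = (-291986 - 51) + 7897/4 = -292037 + 7897/4 = -1160251/4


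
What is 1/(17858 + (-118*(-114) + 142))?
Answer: 1/31452 ≈ 3.1794e-5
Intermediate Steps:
1/(17858 + (-118*(-114) + 142)) = 1/(17858 + (13452 + 142)) = 1/(17858 + 13594) = 1/31452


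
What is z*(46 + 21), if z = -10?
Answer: -670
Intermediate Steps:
z*(46 + 21) = -10*(46 + 21) = -10*67 = -670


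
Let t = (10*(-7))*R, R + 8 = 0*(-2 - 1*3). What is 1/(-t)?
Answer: -1/560 ≈ -0.0017857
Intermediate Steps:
R = -8 (R = -8 + 0*(-2 - 1*3) = -8 + 0*(-2 - 3) = -8 + 0*(-5) = -8 + 0 = -8)
t = 560 (t = (10*(-7))*(-8) = -70*(-8) = 560)
1/(-t) = 1/(-1*560) = 1/(-560) = -1/560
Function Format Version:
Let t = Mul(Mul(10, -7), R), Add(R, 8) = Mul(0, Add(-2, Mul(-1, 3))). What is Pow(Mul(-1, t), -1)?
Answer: Rational(-1, 560) ≈ -0.0017857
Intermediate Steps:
R = -8 (R = Add(-8, Mul(0, Add(-2, Mul(-1, 3)))) = Add(-8, Mul(0, Add(-2, -3))) = Add(-8, Mul(0, -5)) = Add(-8, 0) = -8)
t = 560 (t = Mul(Mul(10, -7), -8) = Mul(-70, -8) = 560)
Pow(Mul(-1, t), -1) = Pow(Mul(-1, 560), -1) = Pow(-560, -1) = Rational(-1, 560)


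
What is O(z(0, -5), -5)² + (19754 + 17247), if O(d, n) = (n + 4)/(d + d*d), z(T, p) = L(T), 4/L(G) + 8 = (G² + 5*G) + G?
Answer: 37017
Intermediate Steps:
L(G) = 4/(-8 + G² + 6*G) (L(G) = 4/(-8 + ((G² + 5*G) + G)) = 4/(-8 + (G² + 6*G)) = 4/(-8 + G² + 6*G))
z(T, p) = 4/(-8 + T² + 6*T)
O(d, n) = (4 + n)/(d + d²)
O(z(0, -5), -5)² + (19754 + 17247) = ((4 - 5)/(((4/(-8 + 0² + 6*0)))*(1 + 4/(-8 + 0² + 6*0))))² + (19754 + 17247) = (-1/((4/(-8 + 0 + 0))*(1 + 4/(-8 + 0 + 0))))² + 37001 = (-1/((4/(-8))*(1 + 4/(-8))))² + 37001 = (-1/((4*(-⅛))*(1 + 4*(-⅛))))² + 37001 = (-1/(-½*(1 - ½)))² + 37001 = (-2*(-1)/½)² + 37001 = (-2*2*(-1))² + 37001 = 4² + 37001 = 16 + 37001 = 37017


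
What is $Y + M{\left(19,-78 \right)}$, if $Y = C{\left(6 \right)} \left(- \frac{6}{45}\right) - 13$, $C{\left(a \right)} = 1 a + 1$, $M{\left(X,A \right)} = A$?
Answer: $- \frac{1379}{15} \approx -91.933$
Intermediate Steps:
$C{\left(a \right)} = 1 + a$ ($C{\left(a \right)} = a + 1 = 1 + a$)
$Y = - \frac{209}{15}$ ($Y = \left(1 + 6\right) \left(- \frac{6}{45}\right) - 13 = 7 \left(\left(-6\right) \frac{1}{45}\right) + \left(-52 + 39\right) = 7 \left(- \frac{2}{15}\right) - 13 = - \frac{14}{15} - 13 = - \frac{209}{15} \approx -13.933$)
$Y + M{\left(19,-78 \right)} = - \frac{209}{15} - 78 = - \frac{1379}{15}$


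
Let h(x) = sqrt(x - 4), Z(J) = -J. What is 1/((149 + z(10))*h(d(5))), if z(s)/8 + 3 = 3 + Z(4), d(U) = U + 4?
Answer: sqrt(5)/585 ≈ 0.0038223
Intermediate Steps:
d(U) = 4 + U
h(x) = sqrt(-4 + x)
z(s) = -32 (z(s) = -24 + 8*(3 - 1*4) = -24 + 8*(3 - 4) = -24 + 8*(-1) = -24 - 8 = -32)
1/((149 + z(10))*h(d(5))) = 1/((149 - 32)*sqrt(-4 + (4 + 5))) = 1/(117*sqrt(-4 + 9)) = 1/(117*sqrt(5)) = sqrt(5)/585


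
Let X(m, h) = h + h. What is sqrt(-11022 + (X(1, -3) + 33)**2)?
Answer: I*sqrt(10293) ≈ 101.45*I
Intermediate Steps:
X(m, h) = 2*h
sqrt(-11022 + (X(1, -3) + 33)**2) = sqrt(-11022 + (2*(-3) + 33)**2) = sqrt(-11022 + (-6 + 33)**2) = sqrt(-11022 + 27**2) = sqrt(-11022 + 729) = sqrt(-10293) = I*sqrt(10293)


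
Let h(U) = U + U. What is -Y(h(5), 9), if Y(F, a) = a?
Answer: -9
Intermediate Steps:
h(U) = 2*U
-Y(h(5), 9) = -1*9 = -9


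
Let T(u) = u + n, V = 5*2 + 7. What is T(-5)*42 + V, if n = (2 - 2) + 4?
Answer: -25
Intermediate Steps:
V = 17 (V = 10 + 7 = 17)
n = 4 (n = 0 + 4 = 4)
T(u) = 4 + u (T(u) = u + 4 = 4 + u)
T(-5)*42 + V = (4 - 5)*42 + 17 = -1*42 + 17 = -42 + 17 = -25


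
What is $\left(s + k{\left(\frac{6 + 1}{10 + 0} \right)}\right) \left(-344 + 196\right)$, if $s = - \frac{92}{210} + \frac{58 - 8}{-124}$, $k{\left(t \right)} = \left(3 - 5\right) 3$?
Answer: $\frac{3295738}{3255} \approx 1012.5$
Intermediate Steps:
$k{\left(t \right)} = -6$ ($k{\left(t \right)} = \left(-2\right) 3 = -6$)
$s = - \frac{5477}{6510}$ ($s = \left(-92\right) \frac{1}{210} + \left(58 - 8\right) \left(- \frac{1}{124}\right) = - \frac{46}{105} + 50 \left(- \frac{1}{124}\right) = - \frac{46}{105} - \frac{25}{62} = - \frac{5477}{6510} \approx -0.84132$)
$\left(s + k{\left(\frac{6 + 1}{10 + 0} \right)}\right) \left(-344 + 196\right) = \left(- \frac{5477}{6510} - 6\right) \left(-344 + 196\right) = \left(- \frac{44537}{6510}\right) \left(-148\right) = \frac{3295738}{3255}$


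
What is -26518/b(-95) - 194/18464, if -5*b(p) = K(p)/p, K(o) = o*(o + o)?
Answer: -122408931/175408 ≈ -697.85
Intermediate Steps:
K(o) = 2*o**2 (K(o) = o*(2*o) = 2*o**2)
b(p) = -2*p/5 (b(p) = -2*p**2/(5*p) = -2*p/5)
-26518/b(-95) - 194/18464 = -26518/((-2/5*(-95))) - 194/18464 = -26518/38 - 194*1/18464 = -26518*1/38 - 97/9232 = -13259/19 - 97/9232 = -122408931/175408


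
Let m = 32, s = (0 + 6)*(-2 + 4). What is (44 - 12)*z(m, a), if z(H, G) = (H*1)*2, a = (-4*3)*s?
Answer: 2048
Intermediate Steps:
s = 12 (s = 6*2 = 12)
a = -144 (a = -4*3*12 = -12*12 = -144)
z(H, G) = 2*H (z(H, G) = H*2 = 2*H)
(44 - 12)*z(m, a) = (44 - 12)*(2*32) = 32*64 = 2048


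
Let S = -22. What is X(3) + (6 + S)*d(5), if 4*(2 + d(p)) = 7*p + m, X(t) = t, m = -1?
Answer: -101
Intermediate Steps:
d(p) = -9/4 + 7*p/4 (d(p) = -2 + (7*p - 1)/4 = -2 + (-1 + 7*p)/4 = -2 + (-¼ + 7*p/4) = -9/4 + 7*p/4)
X(3) + (6 + S)*d(5) = 3 + (6 - 22)*(-9/4 + (7/4)*5) = 3 - 16*(-9/4 + 35/4) = 3 - 16*13/2 = 3 - 104 = -101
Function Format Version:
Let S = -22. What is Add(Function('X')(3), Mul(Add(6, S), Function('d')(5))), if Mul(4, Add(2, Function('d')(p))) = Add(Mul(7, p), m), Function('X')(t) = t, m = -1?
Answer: -101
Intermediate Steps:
Function('d')(p) = Add(Rational(-9, 4), Mul(Rational(7, 4), p)) (Function('d')(p) = Add(-2, Mul(Rational(1, 4), Add(Mul(7, p), -1))) = Add(-2, Mul(Rational(1, 4), Add(-1, Mul(7, p)))) = Add(-2, Add(Rational(-1, 4), Mul(Rational(7, 4), p))) = Add(Rational(-9, 4), Mul(Rational(7, 4), p)))
Add(Function('X')(3), Mul(Add(6, S), Function('d')(5))) = Add(3, Mul(Add(6, -22), Add(Rational(-9, 4), Mul(Rational(7, 4), 5)))) = Add(3, Mul(-16, Add(Rational(-9, 4), Rational(35, 4)))) = Add(3, Mul(-16, Rational(13, 2))) = Add(3, -104) = -101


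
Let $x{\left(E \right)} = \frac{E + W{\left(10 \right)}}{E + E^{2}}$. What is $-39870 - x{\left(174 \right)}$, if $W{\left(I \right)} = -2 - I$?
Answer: $- \frac{202340277}{5075} \approx -39870.0$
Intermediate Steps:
$x{\left(E \right)} = \frac{-12 + E}{E + E^{2}}$ ($x{\left(E \right)} = \frac{E - 12}{E + E^{2}} = \frac{-12 + E}{E + E^{2}}$)
$-39870 - x{\left(174 \right)} = -39870 - \frac{-12 + 174}{174 \left(1 + 174\right)} = -39870 - \frac{1}{174} \cdot \frac{1}{175} \cdot 162 = -39870 - \frac{27}{5075} = - \frac{202340277}{5075}$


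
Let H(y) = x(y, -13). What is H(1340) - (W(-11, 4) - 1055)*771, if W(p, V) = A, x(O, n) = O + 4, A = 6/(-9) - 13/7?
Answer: 5716864/7 ≈ 8.1670e+5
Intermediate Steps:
A = -53/21 (A = 6*(-1/9) - 13*1/7 = -2/3 - 13/7 = -53/21 ≈ -2.5238)
x(O, n) = 4 + O
H(y) = 4 + y
W(p, V) = -53/21
H(1340) - (W(-11, 4) - 1055)*771 = (4 + 1340) - (-53/21 - 1055)*771 = 1344 - (-22208)*771/21 = 1344 - 1*(-5707456/7) = 1344 + 5707456/7 = 5716864/7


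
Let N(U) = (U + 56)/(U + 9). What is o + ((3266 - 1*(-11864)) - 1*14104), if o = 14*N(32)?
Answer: 43298/41 ≈ 1056.0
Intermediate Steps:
N(U) = (56 + U)/(9 + U)
o = 1232/41 (o = 14*((56 + 32)/(9 + 32)) = 14*(88/41) = 1232/41 ≈ 30.049)
o + ((3266 - 1*(-11864)) - 1*14104) = 1232/41 + ((3266 - 1*(-11864)) - 1*14104) = 1232/41 + ((3266 + 11864) - 14104) = 1232/41 + (15130 - 14104) = 1232/41 + 1026 = 43298/41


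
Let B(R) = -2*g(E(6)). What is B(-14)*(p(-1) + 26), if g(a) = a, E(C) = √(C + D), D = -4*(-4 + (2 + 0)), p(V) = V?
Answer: -50*√14 ≈ -187.08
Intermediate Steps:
D = 8 (D = -4*(-4 + 2) = -4*(-2) = 8)
E(C) = √(8 + C) (E(C) = √(C + 8) = √(8 + C))
B(R) = -2*√14 (B(R) = -2*√(8 + 6) = -2*√14)
B(-14)*(p(-1) + 26) = (-2*√14)*(-1 + 26) = -2*√14*25 = -50*√14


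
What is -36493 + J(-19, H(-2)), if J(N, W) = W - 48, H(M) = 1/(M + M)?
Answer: -146165/4 ≈ -36541.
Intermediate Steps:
H(M) = 1/(2*M)
J(N, W) = -48 + W
-36493 + J(-19, H(-2)) = -36493 + (-48 + (½)/(-2)) = -36493 + (-48 + (½)*(-½)) = -36493 + (-48 - ¼) = -36493 - 193/4 = -146165/4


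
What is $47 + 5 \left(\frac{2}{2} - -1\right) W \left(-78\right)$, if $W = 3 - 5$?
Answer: $1607$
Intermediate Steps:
$W = -2$
$47 + 5 \left(\frac{2}{2} - -1\right) W \left(-78\right) = 47 + 5 \left(\frac{2}{2} - -1\right) \left(-2\right) \left(-78\right) = 47 + 5 \left(2 \cdot \frac{1}{2} + 1\right) \left(-2\right) \left(-78\right) = 47 + 5 \left(1 + 1\right) \left(-2\right) \left(-78\right) = 47 + 5 \cdot 2 \left(-2\right) \left(-78\right) = 47 + 10 \left(-2\right) \left(-78\right) = 47 - -1560 = 47 + 1560 = 1607$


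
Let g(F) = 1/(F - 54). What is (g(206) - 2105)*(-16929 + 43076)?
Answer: -8365967973/152 ≈ -5.5039e+7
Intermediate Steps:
g(F) = 1/(-54 + F)
(g(206) - 2105)*(-16929 + 43076) = (1/(-54 + 206) - 2105)*(-16929 + 43076) = (1/152 - 2105)*26147 = -319959/152*26147 = -8365967973/152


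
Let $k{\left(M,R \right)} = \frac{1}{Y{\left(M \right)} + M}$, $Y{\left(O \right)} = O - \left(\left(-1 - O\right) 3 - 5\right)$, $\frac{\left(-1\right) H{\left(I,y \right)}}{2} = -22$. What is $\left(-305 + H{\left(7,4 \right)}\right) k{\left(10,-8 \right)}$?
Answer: $- \frac{9}{2} \approx -4.5$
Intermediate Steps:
$H{\left(I,y \right)} = 44$ ($H{\left(I,y \right)} = \left(-2\right) \left(-22\right) = 44$)
$Y{\left(O \right)} = 8 + 4 O$ ($Y{\left(O \right)} = O - \left(\left(-3 - 3 O\right) - 5\right) = O - \left(-8 - 3 O\right) = O + \left(8 + 3 O\right) = 8 + 4 O$)
$k{\left(M,R \right)} = \frac{1}{8 + 5 M}$ ($k{\left(M,R \right)} = \frac{1}{\left(8 + 4 M\right) + M} = \frac{1}{8 + 5 M}$)
$\left(-305 + H{\left(7,4 \right)}\right) k{\left(10,-8 \right)} = \frac{-305 + 44}{8 + 5 \cdot 10} = - \frac{261}{8 + 50} = - \frac{261}{58} = \left(-261\right) \frac{1}{58} = - \frac{9}{2}$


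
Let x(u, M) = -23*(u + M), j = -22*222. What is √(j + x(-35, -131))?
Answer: I*√1066 ≈ 32.65*I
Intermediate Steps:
j = -4884
x(u, M) = -23*M - 23*u (x(u, M) = -23*(M + u) = -23*M - 23*u)
√(j + x(-35, -131)) = √(-4884 + (-23*(-131) - 23*(-35))) = √(-4884 + (3013 + 805)) = √(-4884 + 3818) = √(-1066) = I*√1066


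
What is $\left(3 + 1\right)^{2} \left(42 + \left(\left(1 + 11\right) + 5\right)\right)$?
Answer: $944$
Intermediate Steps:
$\left(3 + 1\right)^{2} \left(42 + \left(\left(1 + 11\right) + 5\right)\right) = 4^{2} \left(42 + \left(12 + 5\right)\right) = 16 \left(42 + 17\right) = 16 \cdot 59 = 944$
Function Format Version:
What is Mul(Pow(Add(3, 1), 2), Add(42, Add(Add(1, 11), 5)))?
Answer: 944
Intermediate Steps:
Mul(Pow(Add(3, 1), 2), Add(42, Add(Add(1, 11), 5))) = Mul(Pow(4, 2), Add(42, Add(12, 5))) = Mul(16, Add(42, 17)) = Mul(16, 59) = 944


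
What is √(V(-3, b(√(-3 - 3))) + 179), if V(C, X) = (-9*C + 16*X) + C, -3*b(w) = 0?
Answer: √203 ≈ 14.248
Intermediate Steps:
b(w) = 0 (b(w) = -⅓*0 = 0)
V(C, X) = -8*C + 16*X
√(V(-3, b(√(-3 - 3))) + 179) = √((-8*(-3) + 16*0) + 179) = √((24 + 0) + 179) = √(24 + 179) = √203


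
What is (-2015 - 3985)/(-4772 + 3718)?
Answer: 3000/527 ≈ 5.6926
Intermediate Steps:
(-2015 - 3985)/(-4772 + 3718) = -6000/(-1054) = -6000*(-1/1054) = 3000/527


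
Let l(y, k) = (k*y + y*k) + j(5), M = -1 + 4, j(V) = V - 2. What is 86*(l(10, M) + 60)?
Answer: 10578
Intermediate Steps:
j(V) = -2 + V
M = 3
l(y, k) = 3 + 2*k*y (l(y, k) = (k*y + y*k) + (-2 + 5) = (k*y + k*y) + 3 = 2*k*y + 3 = 3 + 2*k*y)
86*(l(10, M) + 60) = 86*((3 + 2*3*10) + 60) = 86*((3 + 60) + 60) = 86*(63 + 60) = 86*123 = 10578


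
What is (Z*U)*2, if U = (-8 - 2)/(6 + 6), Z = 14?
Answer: -70/3 ≈ -23.333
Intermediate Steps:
U = -⅚ (U = -10/12 = -10*1/12 = -⅚ ≈ -0.83333)
(Z*U)*2 = (14*(-⅚))*2 = -35/3*2 = -70/3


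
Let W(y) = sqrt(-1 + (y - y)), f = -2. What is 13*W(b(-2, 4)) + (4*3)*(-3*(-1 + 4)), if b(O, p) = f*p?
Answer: -108 + 13*I ≈ -108.0 + 13.0*I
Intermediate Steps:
b(O, p) = -2*p
W(y) = I (W(y) = sqrt(-1 + 0) = sqrt(-1) = I)
13*W(b(-2, 4)) + (4*3)*(-3*(-1 + 4)) = 13*I + (4*3)*(-3*(-1 + 4)) = 13*I + 12*(-3*3) = 13*I + 12*(-9) = 13*I - 108 = -108 + 13*I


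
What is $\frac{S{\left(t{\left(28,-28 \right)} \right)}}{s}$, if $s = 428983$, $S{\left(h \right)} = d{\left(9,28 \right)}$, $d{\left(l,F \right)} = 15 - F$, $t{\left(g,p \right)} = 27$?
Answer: $- \frac{13}{428983} \approx -3.0304 \cdot 10^{-5}$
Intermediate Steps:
$S{\left(h \right)} = -13$ ($S{\left(h \right)} = 15 - 28 = -13$)
$\frac{S{\left(t{\left(28,-28 \right)} \right)}}{s} = - \frac{13}{428983}$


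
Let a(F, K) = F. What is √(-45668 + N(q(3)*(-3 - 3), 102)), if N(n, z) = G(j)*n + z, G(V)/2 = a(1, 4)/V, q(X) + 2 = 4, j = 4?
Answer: 2*I*√11393 ≈ 213.48*I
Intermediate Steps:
q(X) = 2 (q(X) = -2 + 4 = 2)
G(V) = 2/V (G(V) = 2*(1/V) = 2/V)
N(n, z) = z + n/2 (N(n, z) = (2/4)*n + z = (2*(¼))*n + z = n/2 + z = z + n/2)
√(-45668 + N(q(3)*(-3 - 3), 102)) = √(-45668 + (102 + (2*(-3 - 3))/2)) = √(-45668 + (102 + (2*(-6))/2)) = √(-45668 + (102 + (½)*(-12))) = √(-45668 + (102 - 6)) = √(-45668 + 96) = √(-45572) = 2*I*√11393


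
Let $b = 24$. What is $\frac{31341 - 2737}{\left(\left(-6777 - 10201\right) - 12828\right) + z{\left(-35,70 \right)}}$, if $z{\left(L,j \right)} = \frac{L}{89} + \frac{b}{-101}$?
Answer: $- \frac{257121356}{267931805} \approx -0.95965$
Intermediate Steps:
$z{\left(L,j \right)} = - \frac{24}{101} + \frac{L}{89}$ ($z{\left(L,j \right)} = \frac{L}{89} + \frac{24}{-101} = L \frac{1}{89} + 24 \left(- \frac{1}{101}\right) = \frac{L}{89} - \frac{24}{101} = - \frac{24}{101} + \frac{L}{89}$)
$\frac{31341 - 2737}{\left(\left(-6777 - 10201\right) - 12828\right) + z{\left(-35,70 \right)}} = \frac{31341 - 2737}{\left(\left(-6777 - 10201\right) - 12828\right) + \left(- \frac{24}{101} + \frac{1}{89} \left(-35\right)\right)} = \frac{28604}{\left(-16978 - 12828\right) - \frac{5671}{8989}} = \frac{28604}{-29806 - \frac{5671}{8989}} = \frac{28604}{- \frac{267931805}{8989}} = 28604 \left(- \frac{8989}{267931805}\right) = - \frac{257121356}{267931805}$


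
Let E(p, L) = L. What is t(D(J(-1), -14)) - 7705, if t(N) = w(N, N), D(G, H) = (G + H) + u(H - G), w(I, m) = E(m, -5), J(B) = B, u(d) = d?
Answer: -7710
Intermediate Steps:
w(I, m) = -5
D(G, H) = 2*H (D(G, H) = (G + H) + (H - G) = 2*H)
t(N) = -5
t(D(J(-1), -14)) - 7705 = -5 - 7705 = -7710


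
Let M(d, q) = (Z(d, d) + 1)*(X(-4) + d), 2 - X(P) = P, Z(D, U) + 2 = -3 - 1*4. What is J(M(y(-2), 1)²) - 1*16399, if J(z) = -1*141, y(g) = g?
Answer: -16540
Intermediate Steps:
Z(D, U) = -9 (Z(D, U) = -2 + (-3 - 1*4) = -2 + (-3 - 4) = -2 - 7 = -9)
X(P) = 2 - P
M(d, q) = -48 - 8*d (M(d, q) = (-9 + 1)*((2 - 1*(-4)) + d) = -8*((2 + 4) + d) = -8*(6 + d) = -48 - 8*d)
J(z) = -141
J(M(y(-2), 1)²) - 1*16399 = -141 - 1*16399 = -141 - 16399 = -16540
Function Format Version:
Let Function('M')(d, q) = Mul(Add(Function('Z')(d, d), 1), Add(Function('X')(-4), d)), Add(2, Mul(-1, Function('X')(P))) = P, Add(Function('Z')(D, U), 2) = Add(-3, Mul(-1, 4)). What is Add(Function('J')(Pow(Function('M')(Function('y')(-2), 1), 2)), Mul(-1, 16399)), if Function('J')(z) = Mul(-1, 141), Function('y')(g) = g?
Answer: -16540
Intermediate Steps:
Function('Z')(D, U) = -9 (Function('Z')(D, U) = Add(-2, Add(-3, Mul(-1, 4))) = Add(-2, Add(-3, -4)) = Add(-2, -7) = -9)
Function('X')(P) = Add(2, Mul(-1, P))
Function('M')(d, q) = Add(-48, Mul(-8, d)) (Function('M')(d, q) = Mul(Add(-9, 1), Add(Add(2, Mul(-1, -4)), d)) = Mul(-8, Add(Add(2, 4), d)) = Mul(-8, Add(6, d)) = Add(-48, Mul(-8, d)))
Function('J')(z) = -141
Add(Function('J')(Pow(Function('M')(Function('y')(-2), 1), 2)), Mul(-1, 16399)) = Add(-141, Mul(-1, 16399)) = Add(-141, -16399) = -16540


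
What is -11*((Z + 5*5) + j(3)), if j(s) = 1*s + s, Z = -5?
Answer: -286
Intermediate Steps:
j(s) = 2*s (j(s) = s + s = 2*s)
-11*((Z + 5*5) + j(3)) = -11*((-5 + 5*5) + 2*3) = -11*((-5 + 25) + 6) = -11*(20 + 6) = -11*26 = -286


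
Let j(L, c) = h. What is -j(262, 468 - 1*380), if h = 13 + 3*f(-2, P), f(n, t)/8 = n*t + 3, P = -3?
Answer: -229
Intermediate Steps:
f(n, t) = 24 + 8*n*t (f(n, t) = 8*(n*t + 3) = 8*(3 + n*t) = 24 + 8*n*t)
h = 229 (h = 13 + 3*(24 + 8*(-2)*(-3)) = 13 + 3*(24 + 48) = 13 + 3*72 = 13 + 216 = 229)
j(L, c) = 229
-j(262, 468 - 1*380) = -1*229 = -229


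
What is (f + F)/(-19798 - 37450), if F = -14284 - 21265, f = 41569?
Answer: -1505/14312 ≈ -0.10516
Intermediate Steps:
F = -35549
(f + F)/(-19798 - 37450) = (41569 - 35549)/(-19798 - 37450) = 6020/(-57248) = 6020*(-1/57248) = -1505/14312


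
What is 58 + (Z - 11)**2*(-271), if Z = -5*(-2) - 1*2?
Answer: -2381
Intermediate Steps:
Z = 8 (Z = 10 - 2 = 8)
58 + (Z - 11)**2*(-271) = 58 + (8 - 11)**2*(-271) = 58 + (-3)**2*(-271) = 58 + 9*(-271) = 58 - 2439 = -2381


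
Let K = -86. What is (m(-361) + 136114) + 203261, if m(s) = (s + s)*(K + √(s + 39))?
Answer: 401467 - 722*I*√322 ≈ 4.0147e+5 - 12956.0*I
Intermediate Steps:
m(s) = 2*s*(-86 + √(39 + s)) (m(s) = (s + s)*(-86 + √(s + 39)) = (2*s)*(-86 + √(39 + s)) = 2*s*(-86 + √(39 + s)))
(m(-361) + 136114) + 203261 = (2*(-361)*(-86 + √(39 - 361)) + 136114) + 203261 = (2*(-361)*(-86 + √(-322)) + 136114) + 203261 = (2*(-361)*(-86 + I*√322) + 136114) + 203261 = ((62092 - 722*I*√322) + 136114) + 203261 = (198206 - 722*I*√322) + 203261 = 401467 - 722*I*√322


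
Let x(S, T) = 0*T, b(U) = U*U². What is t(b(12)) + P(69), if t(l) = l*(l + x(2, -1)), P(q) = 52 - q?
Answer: 2985967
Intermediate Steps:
b(U) = U³
x(S, T) = 0
t(l) = l² (t(l) = l*(l + 0) = l*l = l²)
t(b(12)) + P(69) = (12³)² + (52 - 1*69) = 1728² + (52 - 69) = 2985984 - 17 = 2985967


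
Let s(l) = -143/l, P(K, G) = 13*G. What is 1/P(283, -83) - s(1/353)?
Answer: 54466840/1079 ≈ 50479.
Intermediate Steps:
1/P(283, -83) - s(1/353) = 1/(13*(-83)) - (-143)/(1/353) = 1/(-1079) - (-143)/1/353 = -1/1079 - (-143)*353 = -1/1079 - 1*(-50479) = -1/1079 + 50479 = 54466840/1079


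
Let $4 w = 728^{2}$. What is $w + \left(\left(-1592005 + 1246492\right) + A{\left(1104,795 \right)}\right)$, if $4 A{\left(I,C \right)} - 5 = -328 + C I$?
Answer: $\frac{25289}{4} \approx 6322.3$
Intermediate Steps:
$w = 132496$ ($w = \frac{728^{2}}{4} = \frac{1}{4} \cdot 529984 = 132496$)
$A{\left(I,C \right)} = - \frac{323}{4} + \frac{C I}{4}$ ($A{\left(I,C \right)} = \frac{5}{4} + \frac{-328 + C I}{4} = \frac{5}{4} + \left(-82 + \frac{C I}{4}\right) = - \frac{323}{4} + \frac{C I}{4}$)
$w + \left(\left(-1592005 + 1246492\right) + A{\left(1104,795 \right)}\right) = 132496 + \left(\left(-1592005 + 1246492\right) - \left(\frac{323}{4} - 219420\right)\right) = 132496 + \left(-345513 + \left(- \frac{323}{4} + 219420\right)\right) = 132496 + \left(-345513 + \frac{877357}{4}\right) = 132496 - \frac{504695}{4} = \frac{25289}{4}$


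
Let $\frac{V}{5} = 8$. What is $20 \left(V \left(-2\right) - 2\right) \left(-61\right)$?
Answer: $100040$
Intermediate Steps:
$V = 40$ ($V = 5 \cdot 8 = 40$)
$20 \left(V \left(-2\right) - 2\right) \left(-61\right) = 20 \left(40 \left(-2\right) - 2\right) \left(-61\right) = 20 \left(-80 - 2\right) \left(-61\right) = 20 \left(-82\right) \left(-61\right) = \left(-1640\right) \left(-61\right) = 100040$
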